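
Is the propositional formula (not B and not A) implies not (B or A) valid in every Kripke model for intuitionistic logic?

Yes

This is a constructively valid De Morgan direction (conjunction of negations to negated disjunction), which is intuitionistically derivable.
If both not B and not A hold at a world, no accessible world forces B or forces A, so none forces B or A.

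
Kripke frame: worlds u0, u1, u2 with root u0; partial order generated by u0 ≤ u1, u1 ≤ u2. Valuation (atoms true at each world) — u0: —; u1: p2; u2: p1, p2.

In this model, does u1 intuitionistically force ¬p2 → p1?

u1 ⊩ ¬p2 → p1 vacuously: no world accessible from u1 forces the antecedent ¬p2.

Yes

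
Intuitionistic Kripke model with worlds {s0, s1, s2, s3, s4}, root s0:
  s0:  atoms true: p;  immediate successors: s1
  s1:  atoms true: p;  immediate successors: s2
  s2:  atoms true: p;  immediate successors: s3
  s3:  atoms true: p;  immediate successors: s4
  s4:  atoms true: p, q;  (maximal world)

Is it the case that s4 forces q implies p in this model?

Yes

s4 forces q implies p: every world accessible from s4 that forces q (namely s4) also forces p.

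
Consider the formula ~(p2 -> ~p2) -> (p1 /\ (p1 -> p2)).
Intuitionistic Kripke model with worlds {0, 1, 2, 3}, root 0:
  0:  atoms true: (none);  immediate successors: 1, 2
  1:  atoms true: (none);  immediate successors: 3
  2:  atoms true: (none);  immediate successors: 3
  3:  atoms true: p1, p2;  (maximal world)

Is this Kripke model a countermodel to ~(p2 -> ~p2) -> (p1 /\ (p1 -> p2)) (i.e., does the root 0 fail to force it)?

Yes

0 ||-/- ~(p2 -> ~p2) -> (p1 /\ (p1 -> p2)): already at 0 itself, 0 ||- ~(p2 -> ~p2) but 0 ||-/- p1 /\ (p1 -> p2).
0 ||-/- p1 /\ (p1 -> p2) since 0 fails p1.
So the root 0 does not force ~(p2 -> ~p2) -> (p1 /\ (p1 -> p2)); the model is a countermodel.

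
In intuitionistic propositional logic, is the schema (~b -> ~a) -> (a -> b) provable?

No

This is the converse of contraposition, which is not intuitionistically valid.
A Kripke countermodel: worlds w0, w1; order generated by w0 <= w1; atoms true at each world — w0:{a}; w1:{a,b}.
w0 ||-/- (~b -> ~a) -> (a -> b): already at w0 itself, w0 ||- ~b -> ~a but w0 ||-/- a -> b.
w0 ||-/- a -> b: already at w0 itself, w0 ||- a but w0 ||-/- b.
w0 lacks atom b, so w0 ||-/- b.
So the root w0 does not force the formula.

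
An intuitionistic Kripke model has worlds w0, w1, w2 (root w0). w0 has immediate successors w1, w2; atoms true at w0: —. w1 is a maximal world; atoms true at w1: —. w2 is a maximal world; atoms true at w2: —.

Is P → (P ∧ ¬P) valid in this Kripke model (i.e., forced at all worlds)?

Yes

w0 ⊩ P → (P ∧ ¬P) vacuously: no world accessible from w0 forces the antecedent P.
Since the root w0 forces P → (P ∧ ¬P) and forcing is persistent (monotone upward), every world forces it.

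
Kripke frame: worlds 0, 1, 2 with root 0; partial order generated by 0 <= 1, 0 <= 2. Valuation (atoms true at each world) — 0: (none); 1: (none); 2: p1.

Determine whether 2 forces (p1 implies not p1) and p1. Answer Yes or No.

2 does not force (p1 implies not p1) and p1 since 2 fails p1 implies not p1.

No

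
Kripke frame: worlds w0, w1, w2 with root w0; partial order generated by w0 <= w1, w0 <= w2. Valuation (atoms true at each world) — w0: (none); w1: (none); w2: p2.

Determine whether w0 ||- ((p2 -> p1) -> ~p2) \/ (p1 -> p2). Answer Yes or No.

w0 ||- ((p2 -> p1) -> ~p2) \/ (p1 -> p2) via the disjunct (p2 -> p1) -> ~p2.

Yes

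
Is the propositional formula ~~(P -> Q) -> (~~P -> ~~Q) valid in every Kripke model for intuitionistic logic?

This is the distribution of double negation over implication, which is intuitionistically derivable.
Assume ~~(P -> Q) and ~~P; suppose ~Q. Then P -> Q would give ~P (by contraposition), contradicting ~~P; so ~(P -> Q), contradicting ~~(P -> Q). Hence ~~Q.

Yes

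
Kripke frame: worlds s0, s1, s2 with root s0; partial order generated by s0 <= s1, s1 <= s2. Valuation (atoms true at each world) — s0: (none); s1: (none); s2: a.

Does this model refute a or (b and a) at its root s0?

s0 does not force a or (b and a): neither disjunct is forced at s0.
s0 lacks atom a, so s0 does not force a.
So the root s0 does not force a or (b and a); the model is a countermodel.

Yes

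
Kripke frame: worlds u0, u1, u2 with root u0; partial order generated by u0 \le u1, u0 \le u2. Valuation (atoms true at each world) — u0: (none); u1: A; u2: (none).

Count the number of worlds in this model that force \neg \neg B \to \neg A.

u0: forces it.
u1: forces it.
u2: forces it.
Worlds forcing the formula: {u0, u1, u2}.

3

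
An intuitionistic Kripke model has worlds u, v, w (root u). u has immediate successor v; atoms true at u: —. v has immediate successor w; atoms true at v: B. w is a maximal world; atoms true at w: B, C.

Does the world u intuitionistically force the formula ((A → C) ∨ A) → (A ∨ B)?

u ⊮ ((A → C) ∨ A) → (A ∨ B): already at u itself, u ⊩ (A → C) ∨ A but u ⊮ A ∨ B.
u ⊮ A ∨ B: neither disjunct is forced at u.
u lacks atom A, so u ⊮ A.

No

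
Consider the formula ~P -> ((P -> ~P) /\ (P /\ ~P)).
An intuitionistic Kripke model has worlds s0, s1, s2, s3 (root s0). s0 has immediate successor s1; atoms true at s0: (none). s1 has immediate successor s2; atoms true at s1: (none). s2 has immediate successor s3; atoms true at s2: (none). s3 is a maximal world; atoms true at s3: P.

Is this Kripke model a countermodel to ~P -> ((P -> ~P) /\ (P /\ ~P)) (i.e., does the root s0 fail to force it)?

s0 ||- ~P -> ((P -> ~P) /\ (P /\ ~P)) vacuously: no world accessible from s0 forces the antecedent ~P.
So the root s0 forces ~P -> ((P -> ~P) /\ (P /\ ~P)); the model is not a countermodel.

No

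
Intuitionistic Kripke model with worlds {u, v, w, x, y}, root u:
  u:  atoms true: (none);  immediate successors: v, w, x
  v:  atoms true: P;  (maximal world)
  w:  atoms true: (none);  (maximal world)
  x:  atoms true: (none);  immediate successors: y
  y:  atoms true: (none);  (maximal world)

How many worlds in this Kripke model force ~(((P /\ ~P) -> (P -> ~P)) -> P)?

3

u: does not force it — u ||-/- ~(((P /\ ~P) -> (P -> ~P)) -> P) since v is accessible from u and v ||- ((P /\ ~P) -> (P -> ~P)) -> P.
v: does not force it.
w: forces it.
x: forces it.
y: forces it.
Worlds forcing the formula: {w, x, y}.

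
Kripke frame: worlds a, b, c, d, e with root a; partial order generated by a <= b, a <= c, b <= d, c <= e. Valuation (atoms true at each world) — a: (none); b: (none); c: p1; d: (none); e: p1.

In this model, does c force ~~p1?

c ||- ~~p1: no world accessible from c forces ~p1.

Yes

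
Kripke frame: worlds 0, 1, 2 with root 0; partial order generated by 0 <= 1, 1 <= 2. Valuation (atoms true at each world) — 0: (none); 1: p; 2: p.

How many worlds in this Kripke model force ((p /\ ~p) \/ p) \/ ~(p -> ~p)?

0: forces it.
1: forces it.
2: forces it.
Worlds forcing the formula: {0, 1, 2}.

3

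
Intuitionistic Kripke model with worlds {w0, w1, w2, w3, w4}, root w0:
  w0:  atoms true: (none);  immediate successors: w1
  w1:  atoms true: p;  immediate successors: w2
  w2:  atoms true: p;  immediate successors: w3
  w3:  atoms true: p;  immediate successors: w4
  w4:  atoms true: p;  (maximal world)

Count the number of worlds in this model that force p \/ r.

w0: does not force it — w0 ||-/- p \/ r: neither disjunct is forced at w0.
w1: forces it.
w2: forces it.
w3: forces it.
w4: forces it.
Worlds forcing the formula: {w1, w2, w3, w4}.

4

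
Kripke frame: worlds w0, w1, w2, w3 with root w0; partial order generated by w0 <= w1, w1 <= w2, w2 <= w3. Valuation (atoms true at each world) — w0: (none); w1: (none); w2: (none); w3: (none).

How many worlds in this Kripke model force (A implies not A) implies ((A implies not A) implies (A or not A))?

w0: forces it.
w1: forces it.
w2: forces it.
w3: forces it.
Worlds forcing the formula: {w0, w1, w2, w3}.

4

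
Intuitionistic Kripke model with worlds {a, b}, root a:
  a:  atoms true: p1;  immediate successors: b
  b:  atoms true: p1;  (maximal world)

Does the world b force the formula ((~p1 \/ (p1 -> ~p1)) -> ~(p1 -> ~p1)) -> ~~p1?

b ||- ((~p1 \/ (p1 -> ~p1)) -> ~(p1 -> ~p1)) -> ~~p1: every world accessible from b that forces (~p1 \/ (p1 -> ~p1)) -> ~(p1 -> ~p1) (namely b) also forces ~~p1.

Yes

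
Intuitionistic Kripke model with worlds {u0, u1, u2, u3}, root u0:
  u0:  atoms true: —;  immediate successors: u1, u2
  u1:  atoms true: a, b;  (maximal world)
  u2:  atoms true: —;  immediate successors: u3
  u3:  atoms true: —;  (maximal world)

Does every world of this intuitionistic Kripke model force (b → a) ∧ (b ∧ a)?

No

Not every world: u0 ⊮ (b → a) ∧ (b ∧ a).
u0 ⊮ (b → a) ∧ (b ∧ a) since u0 fails b ∧ a.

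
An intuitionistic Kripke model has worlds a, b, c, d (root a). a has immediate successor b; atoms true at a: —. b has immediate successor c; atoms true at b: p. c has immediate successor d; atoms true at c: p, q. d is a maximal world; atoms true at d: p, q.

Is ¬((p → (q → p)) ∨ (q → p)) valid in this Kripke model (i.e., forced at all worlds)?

No

Not every world: a ⊮ ¬((p → (q → p)) ∨ (q → p)).
a ⊮ ¬((p → (q → p)) ∨ (q → p)) since a is accessible from a and a ⊩ (p → (q → p)) ∨ (q → p).
a ⊩ (p → (q → p)) ∨ (q → p) via the disjunct p → (q → p).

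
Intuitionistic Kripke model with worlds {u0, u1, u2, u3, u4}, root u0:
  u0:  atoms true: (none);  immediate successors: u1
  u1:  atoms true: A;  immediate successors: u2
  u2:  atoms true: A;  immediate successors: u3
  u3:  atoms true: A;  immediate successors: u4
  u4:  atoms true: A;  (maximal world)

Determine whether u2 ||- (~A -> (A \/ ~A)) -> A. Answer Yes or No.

u2 ||- (~A -> (A \/ ~A)) -> A: every world accessible from u2 that forces ~A -> (A \/ ~A) (namely u2, u3, u4) also forces A.

Yes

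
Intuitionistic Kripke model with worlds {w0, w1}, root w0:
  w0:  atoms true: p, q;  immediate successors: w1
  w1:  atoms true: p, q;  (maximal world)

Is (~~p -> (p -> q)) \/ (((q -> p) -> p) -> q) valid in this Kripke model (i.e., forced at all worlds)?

w0 ||- (~~p -> (p -> q)) \/ (((q -> p) -> p) -> q) via the disjunct ~~p -> (p -> q).
Since the root w0 forces (~~p -> (p -> q)) \/ (((q -> p) -> p) -> q) and forcing is persistent (monotone upward), every world forces it.

Yes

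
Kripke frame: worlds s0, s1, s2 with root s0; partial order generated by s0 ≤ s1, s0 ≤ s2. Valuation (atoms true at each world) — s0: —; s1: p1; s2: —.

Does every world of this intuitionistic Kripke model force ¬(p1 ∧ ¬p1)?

Yes

s0 ⊩ ¬(p1 ∧ ¬p1): no world accessible from s0 forces p1 ∧ ¬p1.
Since the root s0 forces ¬(p1 ∧ ¬p1) and forcing is persistent (monotone upward), every world forces it.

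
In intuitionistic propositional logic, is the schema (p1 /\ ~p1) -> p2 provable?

This is an instance of ex falso quodlibet, which is intuitionistically derivable.
No world can force both p1 and ~p1, so the antecedent p1 /\ ~p1 is never forced and the implication holds vacuously at every world.

Yes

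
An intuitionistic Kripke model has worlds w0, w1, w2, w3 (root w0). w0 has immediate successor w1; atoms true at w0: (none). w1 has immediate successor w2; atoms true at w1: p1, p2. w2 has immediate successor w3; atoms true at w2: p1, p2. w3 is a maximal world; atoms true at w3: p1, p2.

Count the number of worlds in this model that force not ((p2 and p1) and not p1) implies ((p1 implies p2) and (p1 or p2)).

3

w0: does not force it — w0 does not force not ((p2 and p1) and not p1) implies ((p1 implies p2) and (p1 or p2)): already at w0 itself, w0 forces not ((p2 and p1) and not p1) but w0 does not force (p1 implies p2) and (p1 or p2).
w1: forces it.
w2: forces it.
w3: forces it.
Worlds forcing the formula: {w1, w2, w3}.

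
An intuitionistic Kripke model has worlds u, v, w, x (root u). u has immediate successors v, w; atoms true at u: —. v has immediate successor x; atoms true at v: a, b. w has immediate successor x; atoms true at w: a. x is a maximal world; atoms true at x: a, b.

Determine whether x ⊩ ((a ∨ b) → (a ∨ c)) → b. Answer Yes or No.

x ⊩ ((a ∨ b) → (a ∨ c)) → b: every world accessible from x that forces (a ∨ b) → (a ∨ c) (namely x) also forces b.

Yes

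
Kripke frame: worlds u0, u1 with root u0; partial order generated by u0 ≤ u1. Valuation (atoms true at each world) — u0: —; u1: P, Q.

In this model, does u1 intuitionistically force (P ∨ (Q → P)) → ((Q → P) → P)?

u1 ⊩ (P ∨ (Q → P)) → ((Q → P) → P): every world accessible from u1 that forces P ∨ (Q → P) (namely u1) also forces (Q → P) → P.

Yes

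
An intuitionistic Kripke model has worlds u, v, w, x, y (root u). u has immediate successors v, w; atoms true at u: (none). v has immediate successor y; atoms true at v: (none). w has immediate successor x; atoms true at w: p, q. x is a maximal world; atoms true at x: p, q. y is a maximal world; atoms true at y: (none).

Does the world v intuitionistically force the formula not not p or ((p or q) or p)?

v does not force not not p or ((p or q) or p): neither disjunct is forced at v.
v does not force not not p since v is accessible from v and v forces not p.
v forces not p: no world accessible from v forces p.

No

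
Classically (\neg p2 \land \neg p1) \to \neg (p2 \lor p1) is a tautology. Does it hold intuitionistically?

Yes

This is a constructively valid De Morgan direction (conjunction of negations to negated disjunction), which is intuitionistically derivable.
If both \neg p2 and \neg p1 hold at a world, no accessible world forces p2 or forces p1, so none forces p2 \lor p1.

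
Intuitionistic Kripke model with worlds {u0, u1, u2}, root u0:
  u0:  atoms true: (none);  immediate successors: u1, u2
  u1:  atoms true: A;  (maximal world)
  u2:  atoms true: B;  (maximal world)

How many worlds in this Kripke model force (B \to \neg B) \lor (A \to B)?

u0: does not force it — u0 \nVdash (B \to \neg B) \lor (A \to B): neither disjunct is forced at u0.
u1: forces it.
u2: forces it.
Worlds forcing the formula: {u1, u2}.

2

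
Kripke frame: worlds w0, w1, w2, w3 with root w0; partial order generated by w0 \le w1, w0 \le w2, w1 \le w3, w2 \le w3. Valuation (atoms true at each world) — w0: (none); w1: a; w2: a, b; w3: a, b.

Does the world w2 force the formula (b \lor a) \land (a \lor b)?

w2 \Vdash (b \lor a) \land (a \lor b) since w2 forces both conjuncts.

Yes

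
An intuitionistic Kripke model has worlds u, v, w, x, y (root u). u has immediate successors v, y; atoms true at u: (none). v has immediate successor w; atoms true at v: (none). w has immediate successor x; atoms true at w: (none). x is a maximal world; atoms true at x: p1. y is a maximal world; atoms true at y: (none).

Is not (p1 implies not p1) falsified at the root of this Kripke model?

Yes

u does not force not (p1 implies not p1) since y is accessible from u and y forces p1 implies not p1.
y forces p1 implies not p1 vacuously: no world accessible from y forces the antecedent p1.
So the root u does not force not (p1 implies not p1); the model is a countermodel.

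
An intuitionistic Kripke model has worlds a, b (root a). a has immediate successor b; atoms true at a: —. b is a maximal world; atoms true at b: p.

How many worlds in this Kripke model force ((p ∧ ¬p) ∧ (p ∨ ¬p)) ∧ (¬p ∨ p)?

a: does not force it — a ⊮ ((p ∧ ¬p) ∧ (p ∨ ¬p)) ∧ (¬p ∨ p) since a fails (p ∧ ¬p) ∧ (p ∨ ¬p).
b: does not force it — b ⊮ ((p ∧ ¬p) ∧ (p ∨ ¬p)) ∧ (¬p ∨ p) since b fails (p ∧ ¬p) ∧ (p ∨ ¬p).
Worlds forcing the formula: { }.

0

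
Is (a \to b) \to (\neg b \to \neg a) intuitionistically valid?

Yes

This is the forward direction of contraposition, which is intuitionistically derivable.
Assume a \to b and \neg b. If a held then b would follow, contradicting \neg b; so \neg a.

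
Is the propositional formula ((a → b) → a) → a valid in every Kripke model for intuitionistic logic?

This is Peirce's law, which is not intuitionistically valid.
A Kripke countermodel: worlds w0, w1; order generated by w0 ≤ w1; atoms true at each world — w0:{}; w1:{a}.
w0 ⊮ ((a → b) → a) → a: already at w0 itself, w0 ⊩ (a → b) → a but w0 ⊮ a.
w0 lacks atom a, so w0 ⊮ a.
So the root w0 does not force the formula.

No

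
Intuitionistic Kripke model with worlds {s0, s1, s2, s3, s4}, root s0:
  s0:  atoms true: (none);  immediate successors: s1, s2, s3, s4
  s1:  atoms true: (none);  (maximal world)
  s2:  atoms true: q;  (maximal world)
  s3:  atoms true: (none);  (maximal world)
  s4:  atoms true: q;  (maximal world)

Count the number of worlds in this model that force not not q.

s0: does not force it — s0 does not force not not q since s1 is accessible from s0 and s1 forces not q.
s1: does not force it — s1 does not force not not q since s1 is accessible from s1 and s1 forces not q.
s2: forces it.
s3: does not force it — s3 does not force not not q since s3 is accessible from s3 and s3 forces not q.
s4: forces it.
Worlds forcing the formula: {s2, s4}.

2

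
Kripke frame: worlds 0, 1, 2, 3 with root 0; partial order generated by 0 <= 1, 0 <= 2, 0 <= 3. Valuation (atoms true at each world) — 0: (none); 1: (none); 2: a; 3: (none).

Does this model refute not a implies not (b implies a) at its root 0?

0 does not force not a implies not (b implies a): at the accessible world 1, 1 forces not a but 1 does not force not (b implies a).
1 does not force not (b implies a) since 1 is accessible from 1 and 1 forces b implies a.
1 forces b implies a vacuously: no world accessible from 1 forces the antecedent b.
So the root 0 does not force not a implies not (b implies a); the model is a countermodel.

Yes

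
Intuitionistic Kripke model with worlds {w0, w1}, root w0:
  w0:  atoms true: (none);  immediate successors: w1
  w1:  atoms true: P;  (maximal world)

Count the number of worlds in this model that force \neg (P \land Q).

w0: forces it.
w1: forces it.
Worlds forcing the formula: {w0, w1}.

2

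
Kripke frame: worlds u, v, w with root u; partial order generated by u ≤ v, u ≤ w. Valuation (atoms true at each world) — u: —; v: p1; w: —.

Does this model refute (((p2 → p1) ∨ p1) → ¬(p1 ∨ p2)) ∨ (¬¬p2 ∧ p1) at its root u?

Yes

u ⊮ (((p2 → p1) ∨ p1) → ¬(p1 ∨ p2)) ∨ (¬¬p2 ∧ p1): neither disjunct is forced at u.
u ⊮ ((p2 → p1) ∨ p1) → ¬(p1 ∨ p2): already at u itself, u ⊩ (p2 → p1) ∨ p1 but u ⊮ ¬(p1 ∨ p2).
u ⊮ ¬(p1 ∨ p2) since v is accessible from u and v ⊩ p1 ∨ p2.
v ⊩ p1 ∨ p2 via the disjunct p1.
So the root u does not force (((p2 → p1) ∨ p1) → ¬(p1 ∨ p2)) ∨ (¬¬p2 ∧ p1); the model is a countermodel.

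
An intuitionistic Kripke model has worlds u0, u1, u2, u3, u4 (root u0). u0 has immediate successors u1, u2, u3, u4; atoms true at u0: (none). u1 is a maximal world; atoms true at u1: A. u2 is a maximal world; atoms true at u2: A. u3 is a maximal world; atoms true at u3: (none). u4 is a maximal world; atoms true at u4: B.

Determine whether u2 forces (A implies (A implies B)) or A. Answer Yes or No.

u2 forces (A implies (A implies B)) or A via the disjunct A.

Yes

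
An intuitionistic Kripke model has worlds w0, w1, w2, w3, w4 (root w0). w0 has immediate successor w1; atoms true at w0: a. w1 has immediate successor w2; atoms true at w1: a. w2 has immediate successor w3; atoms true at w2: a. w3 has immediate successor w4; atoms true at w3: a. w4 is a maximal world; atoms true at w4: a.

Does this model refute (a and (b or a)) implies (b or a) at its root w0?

No

w0 forces (a and (b or a)) implies (b or a): every world accessible from w0 that forces a and (b or a) (namely w0, w1, w2, w3, w4) also forces b or a.
So the root w0 forces (a and (b or a)) implies (b or a); the model is not a countermodel.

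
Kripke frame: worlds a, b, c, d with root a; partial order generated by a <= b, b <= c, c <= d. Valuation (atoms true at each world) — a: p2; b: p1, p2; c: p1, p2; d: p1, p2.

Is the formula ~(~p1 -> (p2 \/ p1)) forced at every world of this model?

Not every world: a ||-/- ~(~p1 -> (p2 \/ p1)).
a ||-/- ~(~p1 -> (p2 \/ p1)) since a is accessible from a and a ||- ~p1 -> (p2 \/ p1).
a ||- ~p1 -> (p2 \/ p1) vacuously: no world accessible from a forces the antecedent ~p1.

No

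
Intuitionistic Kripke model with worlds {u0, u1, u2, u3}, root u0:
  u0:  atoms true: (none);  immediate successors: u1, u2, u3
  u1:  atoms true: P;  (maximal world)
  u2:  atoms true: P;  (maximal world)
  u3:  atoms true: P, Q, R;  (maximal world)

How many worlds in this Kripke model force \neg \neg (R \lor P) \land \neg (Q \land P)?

2

u0: does not force it — u0 \nVdash \neg \neg (R \lor P) \land \neg (Q \land P) since u0 fails \neg (Q \land P).
u1: forces it.
u2: forces it.
u3: does not force it — u3 \nVdash \neg \neg (R \lor P) \land \neg (Q \land P) since u3 fails \neg (Q \land P).
Worlds forcing the formula: {u1, u2}.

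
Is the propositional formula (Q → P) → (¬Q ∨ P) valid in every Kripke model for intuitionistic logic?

This is the material-implication-as-disjunction principle, which is not intuitionistically valid.
A Kripke countermodel: worlds u0, u1; order generated by u0 ≤ u1; atoms true at each world — u0:{}; u1:{P,Q}.
u0 ⊮ (Q → P) → (¬Q ∨ P): already at u0 itself, u0 ⊩ Q → P but u0 ⊮ ¬Q ∨ P.
u0 ⊮ ¬Q ∨ P: neither disjunct is forced at u0.
u0 ⊮ ¬Q since u1 is accessible from u0 and u1 ⊩ Q.
So the root u0 does not force the formula.

No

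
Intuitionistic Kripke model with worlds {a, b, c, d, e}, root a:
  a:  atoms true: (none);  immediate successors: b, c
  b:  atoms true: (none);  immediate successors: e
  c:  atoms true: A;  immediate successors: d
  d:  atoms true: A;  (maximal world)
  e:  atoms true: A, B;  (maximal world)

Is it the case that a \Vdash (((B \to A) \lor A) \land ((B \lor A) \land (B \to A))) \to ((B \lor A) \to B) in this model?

a \nVdash (((B \to A) \lor A) \land ((B \lor A) \land (B \to A))) \to ((B \lor A) \to B): at the accessible world c, c \Vdash ((B \to A) \lor A) \land ((B \lor A) \land (B \to A)) but c \nVdash (B \lor A) \to B.
c \nVdash (B \lor A) \to B: already at c itself, c \Vdash B \lor A but c \nVdash B.
c lacks atom B, so c \nVdash B.

No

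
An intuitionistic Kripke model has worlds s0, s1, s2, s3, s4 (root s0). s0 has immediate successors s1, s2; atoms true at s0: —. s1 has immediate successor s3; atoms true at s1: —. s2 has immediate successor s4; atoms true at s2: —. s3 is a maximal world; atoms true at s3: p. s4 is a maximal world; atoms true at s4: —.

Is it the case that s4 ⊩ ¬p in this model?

Yes

s4 ⊩ ¬p: no world accessible from s4 forces p.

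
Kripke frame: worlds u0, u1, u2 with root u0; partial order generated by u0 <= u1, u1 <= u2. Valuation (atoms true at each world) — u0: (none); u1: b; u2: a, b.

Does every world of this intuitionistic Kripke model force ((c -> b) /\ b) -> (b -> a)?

No

Not every world: u0 ||-/- ((c -> b) /\ b) -> (b -> a).
u0 ||-/- ((c -> b) /\ b) -> (b -> a): at the accessible world u1, u1 ||- (c -> b) /\ b but u1 ||-/- b -> a.
u1 ||-/- b -> a: already at u1 itself, u1 ||- b but u1 ||-/- a.
u1 lacks atom a, so u1 ||-/- a.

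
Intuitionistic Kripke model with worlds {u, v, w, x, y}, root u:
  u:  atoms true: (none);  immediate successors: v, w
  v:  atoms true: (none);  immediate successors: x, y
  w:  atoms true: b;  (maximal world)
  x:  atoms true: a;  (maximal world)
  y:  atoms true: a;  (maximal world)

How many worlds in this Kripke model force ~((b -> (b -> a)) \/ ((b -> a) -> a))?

0

u: does not force it — u ||-/- ~((b -> (b -> a)) \/ ((b -> a) -> a)) since v is accessible from u and v ||- (b -> (b -> a)) \/ ((b -> a) -> a).
v: does not force it — v ||-/- ~((b -> (b -> a)) \/ ((b -> a) -> a)) since v is accessible from v and v ||- (b -> (b -> a)) \/ ((b -> a) -> a).
w: does not force it — w ||-/- ~((b -> (b -> a)) \/ ((b -> a) -> a)) since w is accessible from w and w ||- (b -> (b -> a)) \/ ((b -> a) -> a).
x: does not force it.
y: does not force it.
Worlds forcing the formula: { }.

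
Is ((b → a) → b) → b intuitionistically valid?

No

This is Peirce's law, which is not intuitionistically valid.
A Kripke countermodel: worlds u0, u1; order generated by u0 ≤ u1; atoms true at each world — u0:{}; u1:{b}.
u0 ⊮ ((b → a) → b) → b: already at u0 itself, u0 ⊩ (b → a) → b but u0 ⊮ b.
u0 lacks atom b, so u0 ⊮ b.
So the root u0 does not force the formula.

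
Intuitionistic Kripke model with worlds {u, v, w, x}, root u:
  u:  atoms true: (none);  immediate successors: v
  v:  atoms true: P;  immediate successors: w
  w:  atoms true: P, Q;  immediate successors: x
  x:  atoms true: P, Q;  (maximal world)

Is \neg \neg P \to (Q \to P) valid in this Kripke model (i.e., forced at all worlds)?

Yes

u \Vdash \neg \neg P \to (Q \to P): every world accessible from u that forces \neg \neg P (namely u, v, w, x) also forces Q \to P.
Since the root u forces \neg \neg P \to (Q \to P) and forcing is persistent (monotone upward), every world forces it.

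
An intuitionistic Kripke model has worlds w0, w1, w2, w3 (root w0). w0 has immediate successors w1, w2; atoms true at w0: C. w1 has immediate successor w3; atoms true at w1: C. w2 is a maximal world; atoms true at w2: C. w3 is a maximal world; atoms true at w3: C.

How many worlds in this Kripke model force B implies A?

4

w0: forces it.
w1: forces it.
w2: forces it.
w3: forces it.
Worlds forcing the formula: {w0, w1, w2, w3}.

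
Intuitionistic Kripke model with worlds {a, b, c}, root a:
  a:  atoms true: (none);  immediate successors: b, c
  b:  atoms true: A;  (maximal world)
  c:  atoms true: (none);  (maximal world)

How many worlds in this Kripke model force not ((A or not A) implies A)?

a: does not force it — a does not force not ((A or not A) implies A) since b is accessible from a and b forces (A or not A) implies A.
b: does not force it.
c: forces it.
Worlds forcing the formula: {c}.

1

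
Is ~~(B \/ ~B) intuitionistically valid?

Yes

This is the double negation of excluded middle, which is intuitionistically derivable.
Assuming ~(B \/ ~B): from B we'd get B \/ ~B, so ~B; but then B \/ ~B again — contradiction. Hence ~~(B \/ ~B).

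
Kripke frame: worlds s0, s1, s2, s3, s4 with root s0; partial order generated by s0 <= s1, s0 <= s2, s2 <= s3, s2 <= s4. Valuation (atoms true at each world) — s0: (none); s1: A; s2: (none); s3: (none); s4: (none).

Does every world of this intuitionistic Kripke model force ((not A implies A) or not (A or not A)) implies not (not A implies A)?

Not every world: s0 does not force ((not A implies A) or not (A or not A)) implies not (not A implies A).
s0 does not force ((not A implies A) or not (A or not A)) implies not (not A implies A): at the accessible world s1, s1 forces (not A implies A) or not (A or not A) but s1 does not force not (not A implies A).
s1 does not force not (not A implies A) since s1 is accessible from s1 and s1 forces not A implies A.
s1 forces not A implies A vacuously: no world accessible from s1 forces the antecedent not A.

No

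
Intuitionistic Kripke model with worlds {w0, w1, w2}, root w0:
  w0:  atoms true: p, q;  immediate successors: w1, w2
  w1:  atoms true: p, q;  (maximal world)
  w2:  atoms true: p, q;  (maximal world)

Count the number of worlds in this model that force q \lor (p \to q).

w0: forces it.
w1: forces it.
w2: forces it.
Worlds forcing the formula: {w0, w1, w2}.

3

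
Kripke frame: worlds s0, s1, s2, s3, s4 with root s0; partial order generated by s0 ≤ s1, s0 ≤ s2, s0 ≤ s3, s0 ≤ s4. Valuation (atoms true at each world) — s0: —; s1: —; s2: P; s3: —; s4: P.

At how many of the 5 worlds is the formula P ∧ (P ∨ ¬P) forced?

2

s0: does not force it — s0 ⊮ P ∧ (P ∨ ¬P) since s0 fails P.
s1: does not force it — s1 ⊮ P ∧ (P ∨ ¬P) since s1 fails P.
s2: forces it.
s3: does not force it.
s4: forces it.
Worlds forcing the formula: {s2, s4}.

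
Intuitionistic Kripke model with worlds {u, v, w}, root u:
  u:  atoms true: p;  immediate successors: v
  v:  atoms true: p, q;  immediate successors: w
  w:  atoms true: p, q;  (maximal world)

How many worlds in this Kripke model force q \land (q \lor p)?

2

u: does not force it — u \nVdash q \land (q \lor p) since u fails q.
v: forces it.
w: forces it.
Worlds forcing the formula: {v, w}.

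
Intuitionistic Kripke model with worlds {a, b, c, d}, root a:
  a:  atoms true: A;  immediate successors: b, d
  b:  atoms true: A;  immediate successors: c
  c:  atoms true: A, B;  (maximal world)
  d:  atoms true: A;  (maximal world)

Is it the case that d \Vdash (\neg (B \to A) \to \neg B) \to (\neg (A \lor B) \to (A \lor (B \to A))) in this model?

Yes

d \Vdash (\neg (B \to A) \to \neg B) \to (\neg (A \lor B) \to (A \lor (B \to A))): every world accessible from d that forces \neg (B \to A) \to \neg B (namely d) also forces \neg (A \lor B) \to (A \lor (B \to A)).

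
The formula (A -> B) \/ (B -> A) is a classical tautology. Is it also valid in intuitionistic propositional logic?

This is the Gödel–Dummett linearity axiom, which is not intuitionistically valid.
A Kripke countermodel: worlds u0, u1, u2; order generated by u0 <= u1, u0 <= u2; atoms true at each world — u0:{}; u1:{A}; u2:{B}.
u0 ||-/- (A -> B) \/ (B -> A): neither disjunct is forced at u0.
u0 ||-/- A -> B: at the accessible world u1, u1 ||- A but u1 ||-/- B.
u1 lacks atom B, so u1 ||-/- B.
So the root u0 does not force the formula.

No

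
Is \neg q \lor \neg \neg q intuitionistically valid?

This is the weak law of excluded middle, which is not intuitionistically valid.
A Kripke countermodel: worlds a, b, c; order generated by a \le b, a \le c; atoms true at each world — a:{}; b:{q}; c:{}.
a \nVdash \neg q \lor \neg \neg q: neither disjunct is forced at a.
a \nVdash \neg q since b is accessible from a and b \Vdash q.
So the root a does not force the formula.

No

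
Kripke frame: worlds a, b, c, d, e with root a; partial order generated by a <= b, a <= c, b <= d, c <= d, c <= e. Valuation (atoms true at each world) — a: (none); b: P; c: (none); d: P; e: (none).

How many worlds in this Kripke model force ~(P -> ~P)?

a: does not force it — a ||-/- ~(P -> ~P) since e is accessible from a and e ||- P -> ~P.
b: forces it.
c: does not force it — c ||-/- ~(P -> ~P) since e is accessible from c and e ||- P -> ~P.
d: forces it.
e: does not force it — e ||-/- ~(P -> ~P) since e is accessible from e and e ||- P -> ~P.
Worlds forcing the formula: {b, d}.

2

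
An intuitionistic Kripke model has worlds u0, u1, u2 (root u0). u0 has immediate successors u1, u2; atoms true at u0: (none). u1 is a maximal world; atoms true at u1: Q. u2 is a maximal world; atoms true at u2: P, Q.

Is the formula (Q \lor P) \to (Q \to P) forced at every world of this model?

No

Not every world: u0 \nVdash (Q \lor P) \to (Q \to P).
u0 \nVdash (Q \lor P) \to (Q \to P): at the accessible world u1, u1 \Vdash Q \lor P but u1 \nVdash Q \to P.
u1 \nVdash Q \to P: already at u1 itself, u1 \Vdash Q but u1 \nVdash P.
u1 lacks atom P, so u1 \nVdash P.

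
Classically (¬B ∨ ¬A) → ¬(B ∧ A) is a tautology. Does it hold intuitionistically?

Yes

This is a constructively valid De Morgan direction (disjunction of negations to negated conjunction), which is intuitionistically derivable.
If ¬B holds at a world then no accessible world forces B, hence none forces B ∧ A; likewise for ¬A.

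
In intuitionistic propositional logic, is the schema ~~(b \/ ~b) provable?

This is the double negation of excluded middle, which is intuitionistically derivable.
Assuming ~(b \/ ~b): from b we'd get b \/ ~b, so ~b; but then b \/ ~b again — contradiction. Hence ~~(b \/ ~b).

Yes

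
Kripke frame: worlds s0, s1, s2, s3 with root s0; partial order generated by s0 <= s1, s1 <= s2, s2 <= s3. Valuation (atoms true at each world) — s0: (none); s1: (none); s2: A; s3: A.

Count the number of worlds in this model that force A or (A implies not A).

s0: does not force it — s0 does not force A or (A implies not A): neither disjunct is forced at s0.
s1: does not force it — s1 does not force A or (A implies not A): neither disjunct is forced at s1.
s2: forces it.
s3: forces it.
Worlds forcing the formula: {s2, s3}.

2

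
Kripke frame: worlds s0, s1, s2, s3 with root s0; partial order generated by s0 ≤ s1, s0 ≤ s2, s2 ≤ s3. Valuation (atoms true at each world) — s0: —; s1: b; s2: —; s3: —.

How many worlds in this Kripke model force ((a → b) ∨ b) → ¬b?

s0: does not force it — s0 ⊮ ((a → b) ∨ b) → ¬b: already at s0 itself, s0 ⊩ (a → b) ∨ b but s0 ⊮ ¬b.
s1: does not force it — s1 ⊮ ((a → b) ∨ b) → ¬b: already at s1 itself, s1 ⊩ (a → b) ∨ b but s1 ⊮ ¬b.
s2: forces it.
s3: forces it.
Worlds forcing the formula: {s2, s3}.

2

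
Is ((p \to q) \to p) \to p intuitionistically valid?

This is Peirce's law, which is not intuitionistically valid.
A Kripke countermodel: worlds u0, u1; order generated by u0 \le u1; atoms true at each world — u0:{}; u1:{p}.
u0 \nVdash ((p \to q) \to p) \to p: already at u0 itself, u0 \Vdash (p \to q) \to p but u0 \nVdash p.
u0 lacks atom p, so u0 \nVdash p.
So the root u0 does not force the formula.

No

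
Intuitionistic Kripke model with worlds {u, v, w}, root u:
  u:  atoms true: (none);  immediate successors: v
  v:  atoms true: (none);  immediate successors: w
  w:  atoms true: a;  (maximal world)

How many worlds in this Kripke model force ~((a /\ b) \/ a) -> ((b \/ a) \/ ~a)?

3

u: forces it.
v: forces it.
w: forces it.
Worlds forcing the formula: {u, v, w}.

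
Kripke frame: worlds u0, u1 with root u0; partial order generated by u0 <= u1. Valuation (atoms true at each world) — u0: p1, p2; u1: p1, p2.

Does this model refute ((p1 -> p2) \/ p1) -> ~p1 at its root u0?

u0 ||-/- ((p1 -> p2) \/ p1) -> ~p1: already at u0 itself, u0 ||- (p1 -> p2) \/ p1 but u0 ||-/- ~p1.
u0 ||-/- ~p1 since u0 is accessible from u0 and u0 ||- p1.
So the root u0 does not force ((p1 -> p2) \/ p1) -> ~p1; the model is a countermodel.

Yes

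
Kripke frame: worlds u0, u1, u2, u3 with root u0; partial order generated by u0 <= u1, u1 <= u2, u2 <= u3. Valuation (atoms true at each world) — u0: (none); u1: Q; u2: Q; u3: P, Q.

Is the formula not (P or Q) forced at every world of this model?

Not every world: u0 does not force not (P or Q).
u0 does not force not (P or Q) since u1 is accessible from u0 and u1 forces P or Q.
u1 forces P or Q via the disjunct Q.

No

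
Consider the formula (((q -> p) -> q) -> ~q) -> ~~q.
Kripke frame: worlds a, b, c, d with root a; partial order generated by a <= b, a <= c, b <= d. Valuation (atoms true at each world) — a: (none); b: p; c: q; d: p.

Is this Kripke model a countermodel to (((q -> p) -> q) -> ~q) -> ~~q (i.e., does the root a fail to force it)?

Yes

a ||-/- (((q -> p) -> q) -> ~q) -> ~~q: at the accessible world b, b ||- ((q -> p) -> q) -> ~q but b ||-/- ~~q.
b ||-/- ~~q since b is accessible from b and b ||- ~q.
b ||- ~q: no world accessible from b forces q.
So the root a does not force (((q -> p) -> q) -> ~q) -> ~~q; the model is a countermodel.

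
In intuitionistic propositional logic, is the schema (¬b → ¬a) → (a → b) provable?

No

This is the converse of contraposition, which is not intuitionistically valid.
A Kripke countermodel: worlds w0, w1; order generated by w0 ≤ w1; atoms true at each world — w0:{a}; w1:{a,b}.
w0 ⊮ (¬b → ¬a) → (a → b): already at w0 itself, w0 ⊩ ¬b → ¬a but w0 ⊮ a → b.
w0 ⊮ a → b: already at w0 itself, w0 ⊩ a but w0 ⊮ b.
w0 lacks atom b, so w0 ⊮ b.
So the root w0 does not force the formula.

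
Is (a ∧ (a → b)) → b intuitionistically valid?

This is modus ponens in implicational form, which is intuitionistically derivable.
If a world forces a and a → b, then applying the implication at that world (which is accessible from itself) gives b.

Yes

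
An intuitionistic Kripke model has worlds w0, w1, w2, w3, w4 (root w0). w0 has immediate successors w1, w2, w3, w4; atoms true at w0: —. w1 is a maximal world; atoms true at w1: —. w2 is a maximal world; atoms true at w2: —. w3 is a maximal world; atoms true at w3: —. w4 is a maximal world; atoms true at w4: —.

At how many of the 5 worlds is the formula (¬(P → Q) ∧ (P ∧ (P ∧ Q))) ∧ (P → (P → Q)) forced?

w0: does not force it — w0 ⊮ (¬(P → Q) ∧ (P ∧ (P ∧ Q))) ∧ (P → (P → Q)) since w0 fails ¬(P → Q) ∧ (P ∧ (P ∧ Q)).
w1: does not force it — w1 ⊮ (¬(P → Q) ∧ (P ∧ (P ∧ Q))) ∧ (P → (P → Q)) since w1 fails ¬(P → Q) ∧ (P ∧ (P ∧ Q)).
w2: does not force it.
w3: does not force it.
w4: does not force it.
Worlds forcing the formula: { }.

0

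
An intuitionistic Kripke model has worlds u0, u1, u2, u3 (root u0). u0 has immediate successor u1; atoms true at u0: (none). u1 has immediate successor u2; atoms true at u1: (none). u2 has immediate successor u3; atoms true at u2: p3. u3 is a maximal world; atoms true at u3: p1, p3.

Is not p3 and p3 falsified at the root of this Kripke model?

u0 does not force not p3 and p3 since u0 fails not p3.
So the root u0 does not force not p3 and p3; the model is a countermodel.

Yes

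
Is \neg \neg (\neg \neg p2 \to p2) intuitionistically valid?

Yes

This is the double negation of double-negation elimination, which is intuitionistically derivable.
By Glivenko's theorem the double negation of any classical propositional tautology is intuitionistically provable; \neg \neg p2 \to p2 is classically a tautology.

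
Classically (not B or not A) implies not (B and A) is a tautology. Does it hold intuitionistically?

This is a constructively valid De Morgan direction (disjunction of negations to negated conjunction), which is intuitionistically derivable.
If not B holds at a world then no accessible world forces B, hence none forces B and A; likewise for not A.

Yes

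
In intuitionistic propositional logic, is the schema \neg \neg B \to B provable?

This is double-negation elimination, which is not intuitionistically valid.
A Kripke countermodel: worlds u, v; order generated by u \le v; atoms true at each world — u:{}; v:{B}.
u \nVdash \neg \neg B \to B: already at u itself, u \Vdash \neg \neg B but u \nVdash B.
u lacks atom B, so u \nVdash B.
So the root u does not force the formula.

No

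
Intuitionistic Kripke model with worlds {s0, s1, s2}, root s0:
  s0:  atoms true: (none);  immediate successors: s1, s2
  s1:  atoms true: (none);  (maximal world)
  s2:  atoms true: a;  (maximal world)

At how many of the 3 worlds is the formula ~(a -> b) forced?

s0: does not force it — s0 ||-/- ~(a -> b) since s1 is accessible from s0 and s1 ||- a -> b.
s1: does not force it — s1 ||-/- ~(a -> b) since s1 is accessible from s1 and s1 ||- a -> b.
s2: forces it.
Worlds forcing the formula: {s2}.

1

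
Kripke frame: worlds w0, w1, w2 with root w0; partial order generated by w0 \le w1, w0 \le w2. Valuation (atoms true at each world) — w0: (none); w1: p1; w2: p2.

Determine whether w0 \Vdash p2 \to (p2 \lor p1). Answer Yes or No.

w0 \Vdash p2 \to (p2 \lor p1): every world accessible from w0 that forces p2 (namely w2) also forces p2 \lor p1.

Yes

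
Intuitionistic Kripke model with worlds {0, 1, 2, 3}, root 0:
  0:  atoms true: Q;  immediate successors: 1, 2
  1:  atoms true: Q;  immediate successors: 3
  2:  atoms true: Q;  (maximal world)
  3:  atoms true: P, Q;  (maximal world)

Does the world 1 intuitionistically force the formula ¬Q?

No

1 ⊮ ¬Q since 1 is accessible from 1 and 1 ⊩ Q.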